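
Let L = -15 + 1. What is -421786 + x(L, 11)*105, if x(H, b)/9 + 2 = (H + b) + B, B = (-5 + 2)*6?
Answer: -443521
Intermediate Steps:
L = -14
B = -18 (B = -3*6 = -18)
x(H, b) = -180 + 9*H + 9*b (x(H, b) = -18 + 9*((H + b) - 18) = -18 + 9*(-18 + H + b) = -18 + (-162 + 9*H + 9*b) = -180 + 9*H + 9*b)
-421786 + x(L, 11)*105 = -421786 + (-180 + 9*(-14) + 9*11)*105 = -421786 + (-180 - 126 + 99)*105 = -421786 - 207*105 = -421786 - 21735 = -443521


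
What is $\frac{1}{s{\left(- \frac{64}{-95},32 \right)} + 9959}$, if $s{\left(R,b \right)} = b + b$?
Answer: $\frac{1}{10023} \approx 9.977 \cdot 10^{-5}$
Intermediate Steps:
$s{\left(R,b \right)} = 2 b$
$\frac{1}{s{\left(- \frac{64}{-95},32 \right)} + 9959} = \frac{1}{2 \cdot 32 + 9959} = \frac{1}{64 + 9959} = \frac{1}{10023}$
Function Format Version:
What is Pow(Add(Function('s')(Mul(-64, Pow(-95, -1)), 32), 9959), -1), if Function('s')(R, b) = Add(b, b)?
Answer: Rational(1, 10023) ≈ 9.9770e-5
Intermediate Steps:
Function('s')(R, b) = Mul(2, b)
Pow(Add(Function('s')(Mul(-64, Pow(-95, -1)), 32), 9959), -1) = Pow(Add(Mul(2, 32), 9959), -1) = Pow(Add(64, 9959), -1) = Pow(10023, -1) = Rational(1, 10023)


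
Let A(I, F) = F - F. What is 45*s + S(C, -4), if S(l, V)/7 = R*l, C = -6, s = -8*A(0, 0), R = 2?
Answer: -84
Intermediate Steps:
A(I, F) = 0
s = 0 (s = -8*0 = 0)
S(l, V) = 14*l (S(l, V) = 7*(2*l) = 14*l)
45*s + S(C, -4) = 45*0 + 14*(-6) = 0 - 84 = -84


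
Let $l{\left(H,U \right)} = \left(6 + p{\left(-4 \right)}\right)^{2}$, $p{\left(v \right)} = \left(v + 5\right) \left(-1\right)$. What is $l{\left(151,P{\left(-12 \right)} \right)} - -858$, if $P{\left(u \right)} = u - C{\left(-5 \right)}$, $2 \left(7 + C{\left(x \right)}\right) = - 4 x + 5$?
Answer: $883$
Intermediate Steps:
$C{\left(x \right)} = - \frac{9}{2} - 2 x$ ($C{\left(x \right)} = -7 + \frac{- 4 x + 5}{2} = -7 + \frac{5 - 4 x}{2} = -7 - \left(- \frac{5}{2} + 2 x\right) = - \frac{9}{2} - 2 x$)
$P{\left(u \right)} = - \frac{11}{2} + u$ ($P{\left(u \right)} = u - \left(- \frac{9}{2} - -10\right) = u - \left(- \frac{9}{2} + 10\right) = u - \frac{11}{2} = - \frac{11}{2} + u$)
$p{\left(v \right)} = -5 - v$ ($p{\left(v \right)} = \left(5 + v\right) \left(-1\right) = -5 - v$)
$l{\left(H,U \right)} = 25$ ($l{\left(H,U \right)} = \left(6 - 1\right)^{2} = 5^{2} = 25$)
$l{\left(151,P{\left(-12 \right)} \right)} - -858 = 25 - -858 = 25 + 858 = 883$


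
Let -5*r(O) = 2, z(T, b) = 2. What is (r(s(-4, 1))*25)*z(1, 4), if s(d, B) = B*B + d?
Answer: -20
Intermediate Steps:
s(d, B) = d + B² (s(d, B) = B² + d = d + B²)
r(O) = -⅖ (r(O) = -⅕*2 = -⅖)
(r(s(-4, 1))*25)*z(1, 4) = -⅖*25*2 = -10*2 = -20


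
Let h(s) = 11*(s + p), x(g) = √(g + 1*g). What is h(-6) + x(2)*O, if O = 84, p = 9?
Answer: 201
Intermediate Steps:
x(g) = √2*√g (x(g) = √(g + g) = √(2*g) = √2*√g)
h(s) = 99 + 11*s (h(s) = 11*(s + 9) = 11*(9 + s) = 99 + 11*s)
h(-6) + x(2)*O = (99 + 11*(-6)) + (√2*√2)*84 = (99 - 66) + 2*84 = 33 + 168 = 201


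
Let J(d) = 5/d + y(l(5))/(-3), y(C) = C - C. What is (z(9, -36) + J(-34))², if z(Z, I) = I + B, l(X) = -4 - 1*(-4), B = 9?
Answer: 851929/1156 ≈ 736.96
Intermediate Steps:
l(X) = 0 (l(X) = -4 + 4 = 0)
z(Z, I) = 9 + I (z(Z, I) = I + 9 = 9 + I)
y(C) = 0
J(d) = 5/d (J(d) = 5/d + 0/(-3) = 5/d + 0*(-⅓) = 5/d + 0 = 5/d)
(z(9, -36) + J(-34))² = ((9 - 36) + 5/(-34))² = (-27 + 5*(-1/34))² = (-27 - 5/34)² = (-923/34)² = 851929/1156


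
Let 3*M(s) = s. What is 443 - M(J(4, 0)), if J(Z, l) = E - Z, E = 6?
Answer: 1327/3 ≈ 442.33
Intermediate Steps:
J(Z, l) = 6 - Z
M(s) = s/3
443 - M(J(4, 0)) = 443 - (6 - 1*4)/3 = 443 - (6 - 4)/3 = 443 - 2/3 = 1327/3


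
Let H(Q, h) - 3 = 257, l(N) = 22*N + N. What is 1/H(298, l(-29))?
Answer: 1/260 ≈ 0.0038462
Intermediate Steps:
l(N) = 23*N
H(Q, h) = 260 (H(Q, h) = 3 + 257 = 260)
1/H(298, l(-29)) = 1/260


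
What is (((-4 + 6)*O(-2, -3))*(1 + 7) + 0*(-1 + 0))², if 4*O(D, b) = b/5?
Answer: 144/25 ≈ 5.7600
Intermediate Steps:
O(D, b) = b/20 (O(D, b) = (b/5)/4 = b/20)
(((-4 + 6)*O(-2, -3))*(1 + 7) + 0*(-1 + 0))² = (((-4 + 6)*((1/20)*(-3)))*(1 + 7) + 0*(-1 + 0))² = ((2*(-3/20))*8 + 0*(-1))² = (-3/10*8 + 0)² = (-12/5 + 0)² = (-12/5)² = 144/25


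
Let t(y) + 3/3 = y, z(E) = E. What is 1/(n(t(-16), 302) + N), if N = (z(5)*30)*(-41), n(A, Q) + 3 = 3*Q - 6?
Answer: -1/5253 ≈ -0.00019037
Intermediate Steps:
t(y) = -1 + y
n(A, Q) = -9 + 3*Q (n(A, Q) = -3 + (3*Q - 6) = -3 + (-6 + 3*Q) = -9 + 3*Q)
N = -6150 (N = (5*30)*(-41) = 150*(-41) = -6150)
1/(n(t(-16), 302) + N) = 1/((-9 + 3*302) - 6150) = 1/((-9 + 906) - 6150) = 1/(897 - 6150) = 1/(-5253) = -1/5253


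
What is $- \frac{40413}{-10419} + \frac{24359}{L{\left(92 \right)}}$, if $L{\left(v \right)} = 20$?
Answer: $\frac{84868227}{69460} \approx 1221.8$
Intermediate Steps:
$- \frac{40413}{-10419} + \frac{24359}{L{\left(92 \right)}} = - \frac{40413}{-10419} + \frac{24359}{20} = \left(-40413\right) \left(- \frac{1}{10419}\right) + 24359 \cdot \frac{1}{20} = \frac{13471}{3473} + \frac{24359}{20} = \frac{84868227}{69460}$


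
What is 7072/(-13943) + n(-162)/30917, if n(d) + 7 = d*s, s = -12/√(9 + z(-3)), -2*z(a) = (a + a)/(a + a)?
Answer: -218742625/431075731 + 1944*√34/525589 ≈ -0.48587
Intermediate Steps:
z(a) = -½ (z(a) = -(a + a)/(2*(a + a)) = -2*a/(2*(2*a)) = -2*a*1/(2*a)/2 = -½*1 = -½)
s = -12*√34/17 (s = -12/√(9 - ½) = -12*√34/17 ≈ -4.1160)
n(d) = -7 - 12*d*√34/17 (n(d) = -7 + d*(-12*√34/17) = -7 - 12*d*√34/17)
7072/(-13943) + n(-162)/30917 = 7072/(-13943) + (-7 - 12/17*(-162)*√34)/30917 = 7072*(-1/13943) + (-7 + 1944*√34/17)*(1/30917) = -7072/13943 + (-7/30917 + 1944*√34/525589) = -218742625/431075731 + 1944*√34/525589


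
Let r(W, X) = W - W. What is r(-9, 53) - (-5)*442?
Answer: 2210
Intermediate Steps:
r(W, X) = 0
r(-9, 53) - (-5)*442 = 0 - (-5)*442 = 0 - 1*(-2210) = 0 + 2210 = 2210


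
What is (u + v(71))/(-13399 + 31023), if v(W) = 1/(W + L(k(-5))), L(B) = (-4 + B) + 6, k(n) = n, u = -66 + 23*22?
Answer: 29921/1198432 ≈ 0.024967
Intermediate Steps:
u = 440 (u = -66 + 506 = 440)
L(B) = 2 + B
v(W) = 1/(-3 + W) (v(W) = 1/(W + (2 - 5)) = 1/(W - 3) = 1/(-3 + W))
(u + v(71))/(-13399 + 31023) = (440 + 1/(-3 + 71))/(-13399 + 31023) = (440 + 1/68)/17624 = (440 + 1/68)*(1/17624) = (29921/68)*(1/17624) = 29921/1198432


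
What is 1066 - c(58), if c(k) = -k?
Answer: 1124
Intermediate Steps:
1066 - c(58) = 1066 - (-1)*58 = 1066 - 1*(-58) = 1066 + 58 = 1124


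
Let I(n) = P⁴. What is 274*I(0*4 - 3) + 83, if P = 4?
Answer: 70227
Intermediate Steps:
I(n) = 256 (I(n) = 4⁴ = 256)
274*I(0*4 - 3) + 83 = 274*256 + 83 = 70144 + 83 = 70227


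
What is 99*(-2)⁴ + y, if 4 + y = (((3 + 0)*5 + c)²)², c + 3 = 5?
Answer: 85101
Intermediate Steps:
c = 2 (c = -3 + 5 = 2)
y = 83517 (y = -4 + (((3 + 0)*5 + 2)²)² = -4 + ((3*5 + 2)²)² = -4 + ((15 + 2)²)² = -4 + (17²)² = -4 + 289² = -4 + 83521 = 83517)
99*(-2)⁴ + y = 99*(-2)⁴ + 83517 = 99*16 + 83517 = 1584 + 83517 = 85101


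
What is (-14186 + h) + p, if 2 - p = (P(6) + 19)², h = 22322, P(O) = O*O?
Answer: 5113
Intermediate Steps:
P(O) = O²
p = -3023 (p = 2 - (6² + 19)² = 2 - (36 + 19)² = 2 - 1*55² = 2 - 1*3025 = 2 - 3025 = -3023)
(-14186 + h) + p = (-14186 + 22322) - 3023 = 8136 - 3023 = 5113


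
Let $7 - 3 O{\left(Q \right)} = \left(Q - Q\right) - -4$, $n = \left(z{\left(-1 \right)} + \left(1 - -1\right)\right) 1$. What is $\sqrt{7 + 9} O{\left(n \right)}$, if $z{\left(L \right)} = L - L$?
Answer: $4$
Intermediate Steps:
$z{\left(L \right)} = 0$
$n = 2$ ($n = \left(0 + \left(1 - -1\right)\right) 1 = \left(0 + \left(1 + 1\right)\right) 1 = \left(0 + 2\right) 1 = 2 \cdot 1 = 2$)
$O{\left(Q \right)} = 1$ ($O{\left(Q \right)} = \frac{7}{3} - \frac{\left(Q - Q\right) - -4}{3} = \frac{7}{3} - \frac{0 + 4}{3} = \frac{7}{3} - \frac{4}{3} = 1$)
$\sqrt{7 + 9} O{\left(n \right)} = \sqrt{7 + 9} \cdot 1 = \sqrt{16} \cdot 1 = 4 \cdot 1 = 4$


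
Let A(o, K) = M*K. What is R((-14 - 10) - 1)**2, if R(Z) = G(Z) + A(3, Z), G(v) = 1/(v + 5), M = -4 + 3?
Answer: 249001/400 ≈ 622.50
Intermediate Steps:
M = -1
G(v) = 1/(5 + v)
A(o, K) = -K
R(Z) = 1/(5 + Z) - Z
R((-14 - 10) - 1)**2 = ((1 - ((-14 - 10) - 1)*(5 + ((-14 - 10) - 1)))/(5 + ((-14 - 10) - 1)))**2 = ((1 - (-24 - 1)*(5 + (-24 - 1)))/(5 + (-24 - 1)))**2 = ((1 - 1*(-25)*(5 - 25))/(5 - 25))**2 = ((1 - 1*(-25)*(-20))/(-20))**2 = (-(1 - 500)/20)**2 = (-1/20*(-499))**2 = (499/20)**2 = 249001/400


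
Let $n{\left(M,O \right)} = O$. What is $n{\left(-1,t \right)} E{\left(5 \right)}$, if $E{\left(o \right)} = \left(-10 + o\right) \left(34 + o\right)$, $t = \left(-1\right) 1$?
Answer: $195$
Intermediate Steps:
$t = -1$
$n{\left(-1,t \right)} E{\left(5 \right)} = - (-340 + 5^{2} + 24 \cdot 5) = - (-340 + 25 + 120) = \left(-1\right) \left(-195\right) = 195$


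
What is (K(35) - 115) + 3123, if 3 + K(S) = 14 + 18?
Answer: 3037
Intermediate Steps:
K(S) = 29 (K(S) = -3 + (14 + 18) = -3 + 32 = 29)
(K(35) - 115) + 3123 = (29 - 115) + 3123 = -86 + 3123 = 3037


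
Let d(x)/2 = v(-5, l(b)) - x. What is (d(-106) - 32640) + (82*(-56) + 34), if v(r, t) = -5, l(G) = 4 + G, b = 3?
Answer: -36996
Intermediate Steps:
d(x) = -10 - 2*x (d(x) = 2*(-5 - x) = -10 - 2*x)
(d(-106) - 32640) + (82*(-56) + 34) = ((-10 - 2*(-106)) - 32640) + (82*(-56) + 34) = ((-10 + 212) - 32640) + (-4592 + 34) = (202 - 32640) - 4558 = -32438 - 4558 = -36996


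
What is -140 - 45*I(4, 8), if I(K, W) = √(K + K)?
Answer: -140 - 90*√2 ≈ -267.28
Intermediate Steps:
I(K, W) = √2*√K (I(K, W) = √(2*K) = √2*√K)
-140 - 45*I(4, 8) = -140 - 45*√2*√4 = -140 - 45*√2*2 = -140 - 90*√2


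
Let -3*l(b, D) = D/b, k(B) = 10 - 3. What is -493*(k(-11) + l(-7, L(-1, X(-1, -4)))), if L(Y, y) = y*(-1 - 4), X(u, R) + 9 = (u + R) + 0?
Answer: -15283/3 ≈ -5094.3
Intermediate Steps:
X(u, R) = -9 + R + u (X(u, R) = -9 + ((u + R) + 0) = -9 + ((R + u) + 0) = -9 + (R + u) = -9 + R + u)
L(Y, y) = -5*y (L(Y, y) = y*(-5) = -5*y)
k(B) = 7
l(b, D) = -D/(3*b)
-493*(k(-11) + l(-7, L(-1, X(-1, -4)))) = -493*(7 - ⅓*(-5*(-9 - 4 - 1))/(-7)) = -493*(7 - ⅓*(-5*(-14))*(-⅐)) = -493*(7 - ⅓*70*(-⅐)) = -493*(7 + 10/3) = -493*31/3 = -15283/3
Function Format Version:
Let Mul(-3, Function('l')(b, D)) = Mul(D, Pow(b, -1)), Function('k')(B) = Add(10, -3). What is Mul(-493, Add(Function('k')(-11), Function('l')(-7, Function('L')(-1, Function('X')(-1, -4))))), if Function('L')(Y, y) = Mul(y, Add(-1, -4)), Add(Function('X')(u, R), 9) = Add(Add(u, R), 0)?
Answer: Rational(-15283, 3) ≈ -5094.3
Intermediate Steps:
Function('X')(u, R) = Add(-9, R, u) (Function('X')(u, R) = Add(-9, Add(Add(u, R), 0)) = Add(-9, Add(Add(R, u), 0)) = Add(-9, Add(R, u)) = Add(-9, R, u))
Function('L')(Y, y) = Mul(-5, y) (Function('L')(Y, y) = Mul(y, -5) = Mul(-5, y))
Function('k')(B) = 7
Function('l')(b, D) = Mul(Rational(-1, 3), D, Pow(b, -1)) (Function('l')(b, D) = Mul(Rational(-1, 3), Mul(D, Pow(b, -1))) = Mul(Rational(-1, 3), D, Pow(b, -1)))
Mul(-493, Add(Function('k')(-11), Function('l')(-7, Function('L')(-1, Function('X')(-1, -4))))) = Mul(-493, Add(7, Mul(Rational(-1, 3), Mul(-5, Add(-9, -4, -1)), Pow(-7, -1)))) = Mul(-493, Add(7, Mul(Rational(-1, 3), Mul(-5, -14), Rational(-1, 7)))) = Mul(-493, Add(7, Mul(Rational(-1, 3), 70, Rational(-1, 7)))) = Mul(-493, Add(7, Rational(10, 3))) = Mul(-493, Rational(31, 3)) = Rational(-15283, 3)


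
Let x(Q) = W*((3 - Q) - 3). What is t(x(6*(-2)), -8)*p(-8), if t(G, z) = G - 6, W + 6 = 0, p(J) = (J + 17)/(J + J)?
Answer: 351/8 ≈ 43.875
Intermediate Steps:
p(J) = (17 + J)/(2*J) (p(J) = (17 + J)/((2*J)) = (17 + J)*(1/(2*J)) = (17 + J)/(2*J))
W = -6 (W = -6 + 0 = -6)
x(Q) = 6*Q (x(Q) = -6*((3 - Q) - 3) = -(-6)*Q = 6*Q)
t(G, z) = -6 + G
t(x(6*(-2)), -8)*p(-8) = (-6 + 6*(6*(-2)))*((½)*(17 - 8)/(-8)) = (-6 + 6*(-12))*((½)*(-⅛)*9) = (-6 - 72)*(-9/16) = -78*(-9/16) = 351/8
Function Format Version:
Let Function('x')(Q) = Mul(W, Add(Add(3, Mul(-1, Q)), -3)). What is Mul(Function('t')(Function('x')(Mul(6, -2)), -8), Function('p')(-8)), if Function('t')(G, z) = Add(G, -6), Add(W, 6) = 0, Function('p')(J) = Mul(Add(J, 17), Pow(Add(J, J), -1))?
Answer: Rational(351, 8) ≈ 43.875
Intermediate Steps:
Function('p')(J) = Mul(Rational(1, 2), Pow(J, -1), Add(17, J)) (Function('p')(J) = Mul(Add(17, J), Pow(Mul(2, J), -1)) = Mul(Add(17, J), Mul(Rational(1, 2), Pow(J, -1))) = Mul(Rational(1, 2), Pow(J, -1), Add(17, J)))
W = -6 (W = Add(-6, 0) = -6)
Function('x')(Q) = Mul(6, Q) (Function('x')(Q) = Mul(-6, Add(Add(3, Mul(-1, Q)), -3)) = Mul(-6, Mul(-1, Q)) = Mul(6, Q))
Function('t')(G, z) = Add(-6, G)
Mul(Function('t')(Function('x')(Mul(6, -2)), -8), Function('p')(-8)) = Mul(Add(-6, Mul(6, Mul(6, -2))), Mul(Rational(1, 2), Pow(-8, -1), Add(17, -8))) = Mul(Add(-6, Mul(6, -12)), Mul(Rational(1, 2), Rational(-1, 8), 9)) = Mul(Add(-6, -72), Rational(-9, 16)) = Mul(-78, Rational(-9, 16)) = Rational(351, 8)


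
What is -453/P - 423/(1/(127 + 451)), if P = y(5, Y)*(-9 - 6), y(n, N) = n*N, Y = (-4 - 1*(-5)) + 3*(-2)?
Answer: -30561901/125 ≈ -2.4450e+5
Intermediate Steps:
Y = -5 (Y = (-4 + 5) - 6 = 1 - 6 = -5)
y(n, N) = N*n
P = 375 (P = (-5*5)*(-9 - 6) = -25*(-15) = 375)
-453/P - 423/(1/(127 + 451)) = -453/375 - 423/(1/(127 + 451)) = -453*1/375 - 423/(1/578) = -151/125 - 423/1/578 = -151/125 - 423*578 = -151/125 - 244494 = -30561901/125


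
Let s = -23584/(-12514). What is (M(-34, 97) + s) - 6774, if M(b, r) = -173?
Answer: -43455587/6257 ≈ -6945.1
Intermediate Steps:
s = 11792/6257 (s = -23584*(-1/12514) = 11792/6257 ≈ 1.8846)
(M(-34, 97) + s) - 6774 = (-173 + 11792/6257) - 6774 = -1070669/6257 - 6774 = -43455587/6257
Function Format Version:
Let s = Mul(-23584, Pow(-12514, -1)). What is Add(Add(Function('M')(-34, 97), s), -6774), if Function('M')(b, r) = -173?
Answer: Rational(-43455587, 6257) ≈ -6945.1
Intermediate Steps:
s = Rational(11792, 6257) (s = Mul(-23584, Rational(-1, 12514)) = Rational(11792, 6257) ≈ 1.8846)
Add(Add(Function('M')(-34, 97), s), -6774) = Add(Add(-173, Rational(11792, 6257)), -6774) = Add(Rational(-1070669, 6257), -6774) = Rational(-43455587, 6257)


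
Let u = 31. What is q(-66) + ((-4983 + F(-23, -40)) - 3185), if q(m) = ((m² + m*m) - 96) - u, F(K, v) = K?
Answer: 394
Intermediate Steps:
q(m) = -127 + 2*m² (q(m) = ((m² + m*m) - 96) - 1*31 = ((m² + m²) - 96) - 31 = (2*m² - 96) - 31 = (-96 + 2*m²) - 31 = -127 + 2*m²)
q(-66) + ((-4983 + F(-23, -40)) - 3185) = (-127 + 2*(-66)²) + ((-4983 - 23) - 3185) = (-127 + 2*4356) + (-5006 - 3185) = (-127 + 8712) - 8191 = 8585 - 8191 = 394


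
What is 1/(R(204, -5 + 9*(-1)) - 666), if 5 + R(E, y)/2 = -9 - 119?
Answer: -1/932 ≈ -0.0010730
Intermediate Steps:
R(E, y) = -266 (R(E, y) = -10 + 2*(-9 - 119) = -10 + 2*(-128) = -10 - 256 = -266)
1/(R(204, -5 + 9*(-1)) - 666) = 1/(-266 - 666) = 1/(-932) = -1/932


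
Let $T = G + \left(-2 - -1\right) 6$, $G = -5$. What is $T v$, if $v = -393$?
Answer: $4323$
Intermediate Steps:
$T = -11$ ($T = -5 + \left(-2 - -1\right) 6 = -5 + \left(-2 + 1\right) 6 = -5 - 6 = -11$)
$T v = \left(-11\right) \left(-393\right) = 4323$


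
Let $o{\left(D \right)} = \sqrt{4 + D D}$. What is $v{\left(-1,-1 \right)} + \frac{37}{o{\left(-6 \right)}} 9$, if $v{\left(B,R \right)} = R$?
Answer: $-1 + \frac{333 \sqrt{10}}{20} \approx 51.652$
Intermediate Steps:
$o{\left(D \right)} = \sqrt{4 + D^{2}}$
$v{\left(-1,-1 \right)} + \frac{37}{o{\left(-6 \right)}} 9 = -1 + \frac{37}{\sqrt{4 + \left(-6\right)^{2}}} \cdot 9 = -1 + \frac{37}{\sqrt{4 + 36}} \cdot 9 = -1 + \frac{37}{\sqrt{40}} \cdot 9 = -1 + \frac{37}{2 \sqrt{10}} \cdot 9 = -1 + 37 \frac{\sqrt{10}}{20} \cdot 9 = -1 + \frac{37 \sqrt{10}}{20} \cdot 9 = -1 + \frac{333 \sqrt{10}}{20}$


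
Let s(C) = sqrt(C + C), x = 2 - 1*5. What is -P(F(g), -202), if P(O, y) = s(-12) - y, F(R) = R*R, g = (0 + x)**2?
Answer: -202 - 2*I*sqrt(6) ≈ -202.0 - 4.899*I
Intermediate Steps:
x = -3 (x = 2 - 5 = -3)
s(C) = sqrt(2)*sqrt(C) (s(C) = sqrt(2*C) = sqrt(2)*sqrt(C))
g = 9 (g = (0 - 3)**2 = (-3)**2 = 9)
F(R) = R**2
P(O, y) = -y + 2*I*sqrt(6) (P(O, y) = sqrt(2)*sqrt(-12) - y = sqrt(2)*(2*I*sqrt(3)) - y = 2*I*sqrt(6) - y = -y + 2*I*sqrt(6))
-P(F(g), -202) = -(-1*(-202) + 2*I*sqrt(6)) = -(202 + 2*I*sqrt(6)) = -202 - 2*I*sqrt(6)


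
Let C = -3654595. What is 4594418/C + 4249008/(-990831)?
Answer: -352292897774/63527824885 ≈ -5.5455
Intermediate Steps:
4594418/C + 4249008/(-990831) = 4594418/(-3654595) + 4249008/(-990831) = 4594418*(-1/3654595) + 4249008*(-1/990831) = -4594418/3654595 - 74544/17383 = -352292897774/63527824885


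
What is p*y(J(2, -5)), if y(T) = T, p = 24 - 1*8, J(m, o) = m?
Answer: 32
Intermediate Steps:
p = 16 (p = 24 - 8 = 16)
p*y(J(2, -5)) = 16*2 = 32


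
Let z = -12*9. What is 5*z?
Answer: -540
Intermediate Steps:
z = -108
5*z = 5*(-108) = -540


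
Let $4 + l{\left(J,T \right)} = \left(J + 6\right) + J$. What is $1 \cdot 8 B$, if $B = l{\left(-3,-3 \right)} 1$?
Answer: $-32$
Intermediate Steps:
$l{\left(J,T \right)} = 2 + 2 J$ ($l{\left(J,T \right)} = -4 + \left(\left(J + 6\right) + J\right) = -4 + \left(\left(6 + J\right) + J\right) = -4 + \left(6 + 2 J\right) = 2 + 2 J$)
$B = -4$ ($B = \left(2 + 2 \left(-3\right)\right) 1 = \left(2 - 6\right) 1 = \left(-4\right) 1 = -4$)
$1 \cdot 8 B = 1 \cdot 8 \left(-4\right) = 8 \left(-4\right) = -32$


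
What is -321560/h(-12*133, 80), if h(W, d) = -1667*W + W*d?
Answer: -80390/633213 ≈ -0.12696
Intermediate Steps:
-321560/h(-12*133, 80) = -321560*(-1/(1596*(-1667 + 80))) = -321560/((-1596*(-1587))) = -321560/2532852 = -321560*1/2532852 = -80390/633213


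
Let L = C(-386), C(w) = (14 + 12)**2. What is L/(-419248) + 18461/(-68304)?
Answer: -486619427/1789769712 ≈ -0.27189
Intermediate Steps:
C(w) = 676 (C(w) = 26**2 = 676)
L = 676
L/(-419248) + 18461/(-68304) = 676/(-419248) + 18461/(-68304) = 676*(-1/419248) + 18461*(-1/68304) = -169/104812 - 18461/68304 = -486619427/1789769712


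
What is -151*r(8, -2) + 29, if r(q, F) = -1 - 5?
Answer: 935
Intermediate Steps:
r(q, F) = -6
-151*r(8, -2) + 29 = -151*(-6) + 29 = 906 + 29 = 935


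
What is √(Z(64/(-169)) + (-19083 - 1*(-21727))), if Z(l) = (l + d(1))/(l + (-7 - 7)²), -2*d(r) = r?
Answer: √321087872110/11020 ≈ 51.420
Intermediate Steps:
d(r) = -r/2
Z(l) = (-½ + l)/(196 + l) (Z(l) = (l - ½*1)/(l + (-7 - 7)²) = (l - ½)/(l + (-14)²) = (-½ + l)/(l + 196) = (-½ + l)/(196 + l))
√(Z(64/(-169)) + (-19083 - 1*(-21727))) = √((-½ + 64/(-169))/(196 + 64/(-169)) + (-19083 - 1*(-21727))) = √((-½ + 64*(-1/169))/(196 + 64*(-1/169)) + (-19083 + 21727)) = √((-½ - 64/169)/(196 - 64/169) + 2644) = √(-297/338/(33060/169) + 2644) = √((169/33060)*(-297/338) + 2644) = √(-99/22040 + 2644) = √(58273661/22040) = √321087872110/11020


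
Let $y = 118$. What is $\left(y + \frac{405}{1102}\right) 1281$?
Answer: $\frac{167094921}{1102} \approx 1.5163 \cdot 10^{5}$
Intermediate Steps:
$\left(y + \frac{405}{1102}\right) 1281 = \left(118 + \frac{405}{1102}\right) 1281 = \frac{130441}{1102} \cdot 1281 = \frac{167094921}{1102}$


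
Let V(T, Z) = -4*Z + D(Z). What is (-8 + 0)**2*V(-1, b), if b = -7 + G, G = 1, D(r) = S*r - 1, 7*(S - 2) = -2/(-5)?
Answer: 23872/35 ≈ 682.06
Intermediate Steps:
S = 72/35 (S = 2 + (-2/(-5))/7 = 2 + (-2*(-1/5))/7 = 2 + (1/7)*(2/5) = 2 + 2/35 = 72/35 ≈ 2.0571)
D(r) = -1 + 72*r/35 (D(r) = 72*r/35 - 1 = -1 + 72*r/35)
b = -6 (b = -7 + 1 = -6)
V(T, Z) = -1 - 68*Z/35 (V(T, Z) = -4*Z + (-1 + 72*Z/35) = -1 - 68*Z/35)
(-8 + 0)**2*V(-1, b) = (-8 + 0)**2*(-1 - 68/35*(-6)) = (-8)**2*(-1 + 408/35) = 64*(373/35) = 23872/35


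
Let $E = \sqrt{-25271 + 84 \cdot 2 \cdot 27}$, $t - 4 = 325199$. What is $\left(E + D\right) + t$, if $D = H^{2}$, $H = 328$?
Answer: $432787 + i \sqrt{20735} \approx 4.3279 \cdot 10^{5} + 144.0 i$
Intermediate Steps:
$t = 325203$ ($t = 4 + 325199 = 325203$)
$D = 107584$ ($D = 328^{2} = 107584$)
$E = i \sqrt{20735}$ ($E = \sqrt{-25271 + 84 \cdot 54} = \sqrt{-25271 + 4536} = \sqrt{-20735} = i \sqrt{20735} \approx 144.0 i$)
$\left(E + D\right) + t = \left(i \sqrt{20735} + 107584\right) + 325203 = \left(107584 + i \sqrt{20735}\right) + 325203 = 432787 + i \sqrt{20735}$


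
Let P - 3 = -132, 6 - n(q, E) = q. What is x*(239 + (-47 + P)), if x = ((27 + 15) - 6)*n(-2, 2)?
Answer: 18144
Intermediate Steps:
n(q, E) = 6 - q
P = -129 (P = 3 - 132 = -129)
x = 288 (x = ((27 + 15) - 6)*(6 - 1*(-2)) = (42 - 6)*(6 + 2) = 36*8 = 288)
x*(239 + (-47 + P)) = 288*(239 + (-47 - 129)) = 288*(239 - 176) = 288*63 = 18144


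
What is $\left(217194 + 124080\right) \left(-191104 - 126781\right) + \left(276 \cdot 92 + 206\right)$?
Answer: $-108485859892$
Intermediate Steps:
$\left(217194 + 124080\right) \left(-191104 - 126781\right) + \left(276 \cdot 92 + 206\right) = 341274 \left(-317885\right) + \left(25392 + 206\right) = -108485885490 + 25598 = -108485859892$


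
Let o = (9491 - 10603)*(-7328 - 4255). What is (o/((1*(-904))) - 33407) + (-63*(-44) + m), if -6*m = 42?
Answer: -5072583/113 ≈ -44890.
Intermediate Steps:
m = -7 (m = -⅙*42 = -7)
o = 12880296 (o = -1112*(-11583) = 12880296)
(o/((1*(-904))) - 33407) + (-63*(-44) + m) = (12880296/((1*(-904))) - 33407) + (-63*(-44) - 7) = (12880296/(-904) - 33407) + (2772 - 7) = (12880296*(-1/904) - 33407) + 2765 = (-1610037/113 - 33407) + 2765 = -5385028/113 + 2765 = -5072583/113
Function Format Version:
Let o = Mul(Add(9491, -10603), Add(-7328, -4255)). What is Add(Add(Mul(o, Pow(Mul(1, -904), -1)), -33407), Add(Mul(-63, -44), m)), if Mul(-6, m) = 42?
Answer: Rational(-5072583, 113) ≈ -44890.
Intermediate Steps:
m = -7 (m = Mul(Rational(-1, 6), 42) = -7)
o = 12880296 (o = Mul(-1112, -11583) = 12880296)
Add(Add(Mul(o, Pow(Mul(1, -904), -1)), -33407), Add(Mul(-63, -44), m)) = Add(Add(Mul(12880296, Pow(Mul(1, -904), -1)), -33407), Add(Mul(-63, -44), -7)) = Add(Add(Mul(12880296, Pow(-904, -1)), -33407), Add(2772, -7)) = Add(Add(Mul(12880296, Rational(-1, 904)), -33407), 2765) = Add(Add(Rational(-1610037, 113), -33407), 2765) = Add(Rational(-5385028, 113), 2765) = Rational(-5072583, 113)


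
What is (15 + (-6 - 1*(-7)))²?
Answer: 256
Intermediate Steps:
(15 + (-6 - 1*(-7)))² = (15 + (-6 + 7))² = (15 + 1)² = 16² = 256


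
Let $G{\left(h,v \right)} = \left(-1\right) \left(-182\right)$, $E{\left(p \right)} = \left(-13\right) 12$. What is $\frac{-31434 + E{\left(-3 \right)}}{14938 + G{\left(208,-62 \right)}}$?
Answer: $- \frac{117}{56} \approx -2.0893$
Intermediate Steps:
$E{\left(p \right)} = -156$
$G{\left(h,v \right)} = 182$
$\frac{-31434 + E{\left(-3 \right)}}{14938 + G{\left(208,-62 \right)}} = \frac{-31434 - 156}{14938 + 182} = - \frac{31590}{15120} = \left(-31590\right) \frac{1}{15120} = - \frac{117}{56}$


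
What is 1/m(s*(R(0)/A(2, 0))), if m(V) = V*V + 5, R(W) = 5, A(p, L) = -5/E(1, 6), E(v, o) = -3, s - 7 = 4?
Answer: 1/1094 ≈ 0.00091408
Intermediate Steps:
s = 11 (s = 7 + 4 = 11)
A(p, L) = 5/3 (A(p, L) = -5/(-3) = -5*(-1/3) = 5/3)
m(V) = 5 + V**2 (m(V) = V**2 + 5 = 5 + V**2)
1/m(s*(R(0)/A(2, 0))) = 1/(5 + (11*(5/(5/3)))**2) = 1/(5 + (11*(5*(3/5)))**2) = 1/(5 + (11*3)**2) = 1/(5 + 33**2) = 1/(5 + 1089) = 1/1094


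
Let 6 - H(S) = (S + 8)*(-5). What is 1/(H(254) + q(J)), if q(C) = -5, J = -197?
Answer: 1/1311 ≈ 0.00076278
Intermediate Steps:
H(S) = 46 + 5*S (H(S) = 6 - (S + 8)*(-5) = 6 - (8 + S)*(-5) = 6 - (-40 - 5*S) = 6 + (40 + 5*S) = 46 + 5*S)
1/(H(254) + q(J)) = 1/((46 + 5*254) - 5) = 1/((46 + 1270) - 5) = 1/(1316 - 5) = 1/1311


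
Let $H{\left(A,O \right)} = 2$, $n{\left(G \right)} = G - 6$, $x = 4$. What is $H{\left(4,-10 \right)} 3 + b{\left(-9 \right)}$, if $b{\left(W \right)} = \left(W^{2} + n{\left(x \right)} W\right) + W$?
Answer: $96$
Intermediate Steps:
$n{\left(G \right)} = -6 + G$ ($n{\left(G \right)} = G - 6 = -6 + G$)
$b{\left(W \right)} = W^{2} - W$ ($b{\left(W \right)} = \left(W^{2} + \left(-6 + 4\right) W\right) + W = \left(W^{2} - 2 W\right) + W = W^{2} - W$)
$H{\left(4,-10 \right)} 3 + b{\left(-9 \right)} = 2 \cdot 3 - 9 \left(-1 - 9\right) = 6 - -90 = 6 + 90 = 96$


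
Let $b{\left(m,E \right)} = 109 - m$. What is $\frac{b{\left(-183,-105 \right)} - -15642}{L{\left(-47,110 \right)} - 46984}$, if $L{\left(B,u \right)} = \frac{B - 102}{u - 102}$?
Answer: $- \frac{127472}{376021} \approx -0.339$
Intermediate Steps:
$L{\left(B,u \right)} = \frac{-102 + B}{-102 + u}$
$\frac{b{\left(-183,-105 \right)} - -15642}{L{\left(-47,110 \right)} - 46984} = \frac{\left(109 - -183\right) - -15642}{\frac{-102 - 47}{-102 + 110} - 46984} = \frac{\left(109 + 183\right) + 15642}{\frac{1}{8} \left(-149\right) - 46984} = \frac{292 + 15642}{\frac{1}{8} \left(-149\right) - 46984} = \frac{15934}{- \frac{149}{8} - 46984} = \frac{15934}{- \frac{376021}{8}} = 15934 \left(- \frac{8}{376021}\right) = - \frac{127472}{376021}$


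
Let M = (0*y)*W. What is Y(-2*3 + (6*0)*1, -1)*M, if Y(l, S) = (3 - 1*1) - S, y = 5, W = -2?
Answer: 0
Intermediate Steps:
M = 0 (M = (0*5)*(-2) = 0*(-2) = 0)
Y(l, S) = 2 - S (Y(l, S) = (3 - 1) - S = 2 - S)
Y(-2*3 + (6*0)*1, -1)*M = (2 - 1*(-1))*0 = (2 + 1)*0 = 3*0 = 0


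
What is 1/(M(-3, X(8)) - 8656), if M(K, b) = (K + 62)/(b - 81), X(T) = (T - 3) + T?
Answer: -68/588667 ≈ -0.00011552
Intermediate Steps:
X(T) = -3 + 2*T (X(T) = (-3 + T) + T = -3 + 2*T)
M(K, b) = (62 + K)/(-81 + b)
1/(M(-3, X(8)) - 8656) = 1/((62 - 3)/(-81 + (-3 + 2*8)) - 8656) = 1/(59/(-81 + (-3 + 16)) - 8656) = 1/(59/(-81 + 13) - 8656) = 1/(59/(-68) - 8656) = 1/(-1/68*59 - 8656) = 1/(-59/68 - 8656) = 1/(-588667/68) = -68/588667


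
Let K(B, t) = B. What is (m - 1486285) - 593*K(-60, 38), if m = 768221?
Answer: -682484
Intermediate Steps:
(m - 1486285) - 593*K(-60, 38) = (768221 - 1486285) - 593*(-60) = -718064 + 35580 = -682484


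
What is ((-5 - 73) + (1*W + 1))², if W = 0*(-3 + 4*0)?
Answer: 5929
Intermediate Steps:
W = 0 (W = 0*(-3 + 0) = 0*(-3) = 0)
((-5 - 73) + (1*W + 1))² = ((-5 - 73) + (1*0 + 1))² = (-78 + (0 + 1))² = (-78 + 1)² = (-77)² = 5929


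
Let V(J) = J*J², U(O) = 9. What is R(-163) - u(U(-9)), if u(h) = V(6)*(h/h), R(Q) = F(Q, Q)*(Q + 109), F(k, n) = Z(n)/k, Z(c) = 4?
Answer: -34992/163 ≈ -214.67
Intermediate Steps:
F(k, n) = 4/k
V(J) = J³
R(Q) = 4*(109 + Q)/Q (R(Q) = (4/Q)*(Q + 109) = (4/Q)*(109 + Q) = 4*(109 + Q)/Q)
u(h) = 216 (u(h) = 6³*(h/h) = 216*1 = 216)
R(-163) - u(U(-9)) = (4 + 436/(-163)) - 1*216 = (4 + 436*(-1/163)) - 216 = (4 - 436/163) - 216 = 216/163 - 216 = -34992/163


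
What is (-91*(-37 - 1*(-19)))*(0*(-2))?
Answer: 0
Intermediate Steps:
(-91*(-37 - 1*(-19)))*(0*(-2)) = -91*(-37 + 19)*0 = -91*(-18)*0 = 1638*0 = 0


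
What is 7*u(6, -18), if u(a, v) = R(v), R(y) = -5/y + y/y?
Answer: 161/18 ≈ 8.9444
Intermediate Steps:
R(y) = 1 - 5/y (R(y) = -5/y + 1 = 1 - 5/y)
u(a, v) = (-5 + v)/v
7*u(6, -18) = 7*((-5 - 18)/(-18)) = 7*(-1/18*(-23)) = 7*(23/18) = 161/18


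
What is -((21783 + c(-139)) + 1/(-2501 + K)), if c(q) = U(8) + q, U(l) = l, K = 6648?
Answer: -89790845/4147 ≈ -21652.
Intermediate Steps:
c(q) = 8 + q
-((21783 + c(-139)) + 1/(-2501 + K)) = -((21783 + (8 - 139)) + 1/(-2501 + 6648)) = -((21783 - 131) + 1/4147) = -(21652 + 1/4147) = -1*89790845/4147 = -89790845/4147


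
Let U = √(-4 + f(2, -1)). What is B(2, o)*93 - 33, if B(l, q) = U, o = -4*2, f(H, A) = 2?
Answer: -33 + 93*I*√2 ≈ -33.0 + 131.52*I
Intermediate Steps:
U = I*√2 (U = √(-4 + 2) = √(-2) = I*√2 ≈ 1.4142*I)
o = -8
B(l, q) = I*√2
B(2, o)*93 - 33 = (I*√2)*93 - 33 = 93*I*√2 - 33 = -33 + 93*I*√2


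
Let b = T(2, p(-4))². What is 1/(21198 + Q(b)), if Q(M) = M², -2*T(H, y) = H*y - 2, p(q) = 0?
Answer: 1/21199 ≈ 4.7172e-5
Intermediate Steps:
T(H, y) = 1 - H*y/2 (T(H, y) = -(H*y - 2)/2 = -(-2 + H*y)/2 = 1 - H*y/2)
b = 1 (b = (1 - ½*2*0)² = (1 + 0)² = 1² = 1)
1/(21198 + Q(b)) = 1/(21198 + 1²) = 1/(21198 + 1) = 1/21199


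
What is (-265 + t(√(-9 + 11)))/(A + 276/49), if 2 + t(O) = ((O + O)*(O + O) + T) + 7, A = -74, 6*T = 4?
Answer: 18473/5025 ≈ 3.6762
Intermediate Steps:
T = ⅔ (T = (⅙)*4 = ⅔ ≈ 0.66667)
t(O) = 17/3 + 4*O² (t(O) = -2 + (((O + O)*(O + O) + ⅔) + 7) = -2 + (((2*O)*(2*O) + ⅔) + 7) = -2 + ((4*O² + ⅔) + 7) = -2 + ((⅔ + 4*O²) + 7) = -2 + (23/3 + 4*O²) = 17/3 + 4*O²)
(-265 + t(√(-9 + 11)))/(A + 276/49) = (-265 + (17/3 + 4*(√(-9 + 11))²))/(-74 + 276/49) = (-265 + (17/3 + 4*(√2)²))/(-74 + 276*(1/49)) = (-265 + (17/3 + 4*2))/(-74 + 276/49) = (-265 + (17/3 + 8))/(-3350/49) = (-265 + 41/3)*(-49/3350) = -754/3*(-49/3350) = 18473/5025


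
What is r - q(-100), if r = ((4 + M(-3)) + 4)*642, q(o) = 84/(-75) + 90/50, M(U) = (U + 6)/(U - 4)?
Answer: 850531/175 ≈ 4860.2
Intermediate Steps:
M(U) = (6 + U)/(-4 + U)
q(o) = 17/25 (q(o) = 84*(-1/75) + 90*(1/50) = -28/25 + 9/5 = 17/25)
r = 34026/7 (r = ((4 + (6 - 3)/(-4 - 3)) + 4)*642 = ((4 + 3/(-7)) + 4)*642 = ((4 - ⅐*3) + 4)*642 = ((4 - 3/7) + 4)*642 = (25/7 + 4)*642 = (53/7)*642 = 34026/7 ≈ 4860.9)
r - q(-100) = 34026/7 - 1*17/25 = 34026/7 - 17/25 = 850531/175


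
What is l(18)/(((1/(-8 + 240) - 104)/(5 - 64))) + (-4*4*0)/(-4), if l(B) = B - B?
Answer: 0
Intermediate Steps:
l(B) = 0
l(18)/(((1/(-8 + 240) - 104)/(5 - 64))) + (-4*4*0)/(-4) = 0/(((1/(-8 + 240) - 104)/(5 - 64))) + (-4*4*0)/(-4) = 0/(((1/232 - 104)/(-59))) - 16*0*(-¼) = 0/(((1/232 - 104)*(-1/59))) + 0*(-¼) = 0/((-24127/232*(-1/59))) + 0 = 0/(24127/13688) + 0 = 0*(13688/24127) + 0 = 0 + 0 = 0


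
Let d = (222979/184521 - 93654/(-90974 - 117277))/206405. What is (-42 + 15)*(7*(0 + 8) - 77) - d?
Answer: 166560646244434486/293757757679565 ≈ 567.00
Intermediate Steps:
d = 2359878869/293757757679565 (d = (222979*(1/184521) - 93654/(-208251))*(1/206405) = (222979/184521 - 93654*(-1/208251))*(1/206405) = (222979/184521 + 10406/23139)*(1/206405) = (2359878869/1423210473)*(1/206405) = 2359878869/293757757679565 ≈ 8.0334e-6)
(-42 + 15)*(7*(0 + 8) - 77) - d = (-42 + 15)*(7*(0 + 8) - 77) - 1*2359878869/293757757679565 = -27*(7*8 - 77) - 2359878869/293757757679565 = -27*(56 - 77) - 2359878869/293757757679565 = -27*(-21) - 2359878869/293757757679565 = 567 - 2359878869/293757757679565 = 166560646244434486/293757757679565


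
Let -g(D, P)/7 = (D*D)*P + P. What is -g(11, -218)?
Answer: -186172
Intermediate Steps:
g(D, P) = -7*P - 7*P*D**2 (g(D, P) = -7*((D*D)*P + P) = -7*(D**2*P + P) = -7*(P*D**2 + P) = -7*(P + P*D**2) = -7*P - 7*P*D**2)
-g(11, -218) = -(-7)*(-218)*(1 + 11**2) = -(-7)*(-218)*(1 + 121) = -(-7)*(-218)*122 = -1*186172 = -186172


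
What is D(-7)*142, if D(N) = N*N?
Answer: 6958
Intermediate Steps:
D(N) = N²
D(-7)*142 = (-7)²*142 = 49*142 = 6958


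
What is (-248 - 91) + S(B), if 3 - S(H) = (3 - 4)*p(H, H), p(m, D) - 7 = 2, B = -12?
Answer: -327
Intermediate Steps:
p(m, D) = 9 (p(m, D) = 7 + 2 = 9)
S(H) = 12 (S(H) = 3 - (3 - 4)*9 = 3 - (-1)*9 = 3 - 1*(-9) = 3 + 9 = 12)
(-248 - 91) + S(B) = (-248 - 91) + 12 = -339 + 12 = -327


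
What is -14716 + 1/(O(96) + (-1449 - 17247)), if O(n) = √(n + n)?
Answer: -214326414795/14564176 - √3/43692528 ≈ -14716.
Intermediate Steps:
O(n) = √2*√n (O(n) = √(2*n) = √2*√n)
-14716 + 1/(O(96) + (-1449 - 17247)) = -14716 + 1/(√2*√96 + (-1449 - 17247)) = -14716 + 1/(√2*(4*√6) - 18696) = -14716 + 1/(8*√3 - 18696) = -14716 + 1/(-18696 + 8*√3)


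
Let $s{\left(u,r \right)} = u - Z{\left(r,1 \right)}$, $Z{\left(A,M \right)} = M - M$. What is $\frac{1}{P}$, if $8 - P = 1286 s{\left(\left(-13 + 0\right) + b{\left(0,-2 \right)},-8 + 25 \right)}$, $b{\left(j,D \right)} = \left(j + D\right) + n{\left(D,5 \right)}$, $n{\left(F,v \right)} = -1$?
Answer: $\frac{1}{20584} \approx 4.8581 \cdot 10^{-5}$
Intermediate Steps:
$Z{\left(A,M \right)} = 0$
$b{\left(j,D \right)} = -1 + D + j$ ($b{\left(j,D \right)} = \left(j + D\right) - 1 = \left(D + j\right) - 1 = -1 + D + j$)
$s{\left(u,r \right)} = u$ ($s{\left(u,r \right)} = u - 0 = u + 0 = u$)
$P = 20584$ ($P = 8 - 1286 \left(\left(-13 + 0\right) - 3\right) = 8 - 1286 \left(-13 - 3\right) = 8 - 1286 \left(-16\right) = 8 - -20576 = 8 + 20576 = 20584$)
$\frac{1}{P} = \frac{1}{20584}$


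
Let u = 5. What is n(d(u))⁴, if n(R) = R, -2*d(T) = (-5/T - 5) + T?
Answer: 1/16 ≈ 0.062500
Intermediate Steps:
d(T) = 5/2 - T/2 + 5/(2*T) (d(T) = -((-5/T - 5) + T)/2 = -((-5 - 5/T) + T)/2 = -(-5 + T - 5/T)/2 = 5/2 - T/2 + 5/(2*T))
n(d(u))⁴ = ((½)*(5 - 1*5*(-5 + 5))/5)⁴ = ((½)*(⅕)*(5 - 1*5*0))⁴ = ((½)*(⅕)*(5 + 0))⁴ = ((½)*(⅕)*5)⁴ = (½)⁴ = 1/16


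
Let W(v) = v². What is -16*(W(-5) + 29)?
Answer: -864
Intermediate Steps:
-16*(W(-5) + 29) = -16*((-5)² + 29) = -16*(25 + 29) = -16*54 = -864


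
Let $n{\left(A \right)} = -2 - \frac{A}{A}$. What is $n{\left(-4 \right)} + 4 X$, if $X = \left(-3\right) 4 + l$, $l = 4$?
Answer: $-35$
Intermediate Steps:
$X = -8$ ($X = \left(-3\right) 4 + 4 = -12 + 4 = -8$)
$n{\left(A \right)} = -3$ ($n{\left(A \right)} = -2 - 1 = -3$)
$n{\left(-4 \right)} + 4 X = -3 + 4 \left(-8\right) = -3 - 32 = -35$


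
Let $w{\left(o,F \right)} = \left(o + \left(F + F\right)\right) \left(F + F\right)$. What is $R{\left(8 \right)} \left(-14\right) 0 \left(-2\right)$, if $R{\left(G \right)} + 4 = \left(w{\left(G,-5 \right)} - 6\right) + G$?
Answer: $0$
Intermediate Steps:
$w{\left(o,F \right)} = 2 F \left(o + 2 F\right)$ ($w{\left(o,F \right)} = \left(o + 2 F\right) 2 F = 2 F \left(o + 2 F\right)$)
$R{\left(G \right)} = 90 - 9 G$ ($R{\left(G \right)} = -4 - \left(6 - G + 10 \left(G + 2 \left(-5\right)\right)\right) = -4 - \left(6 - G + 10 \left(G - 10\right)\right) = -4 - \left(6 - G + 10 \left(-10 + G\right)\right) = -4 - \left(-94 + 9 G\right) = 90 - 9 G$)
$R{\left(8 \right)} \left(-14\right) 0 \left(-2\right) = \left(90 - 72\right) \left(-14\right) 0 \left(-2\right) = \left(90 - 72\right) 0 \left(-2\right) = 18 \cdot 0 = 0$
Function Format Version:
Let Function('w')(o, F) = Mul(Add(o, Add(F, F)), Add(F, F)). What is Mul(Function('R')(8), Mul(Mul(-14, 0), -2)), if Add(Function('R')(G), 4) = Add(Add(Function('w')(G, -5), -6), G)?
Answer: 0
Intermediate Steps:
Function('w')(o, F) = Mul(2, F, Add(o, Mul(2, F))) (Function('w')(o, F) = Mul(Add(o, Mul(2, F)), Mul(2, F)) = Mul(2, F, Add(o, Mul(2, F))))
Function('R')(G) = Add(90, Mul(-9, G)) (Function('R')(G) = Add(-4, Add(Add(Mul(2, -5, Add(G, Mul(2, -5))), -6), G)) = Add(-4, Add(Add(Mul(2, -5, Add(G, -10)), -6), G)) = Add(-4, Add(Add(Mul(2, -5, Add(-10, G)), -6), G)) = Add(-4, Add(Add(Add(100, Mul(-10, G)), -6), G)) = Add(-4, Add(Add(94, Mul(-10, G)), G)) = Add(-4, Add(94, Mul(-9, G))) = Add(90, Mul(-9, G)))
Mul(Function('R')(8), Mul(Mul(-14, 0), -2)) = Mul(Add(90, Mul(-9, 8)), Mul(Mul(-14, 0), -2)) = Mul(Add(90, -72), Mul(0, -2)) = Mul(18, 0) = 0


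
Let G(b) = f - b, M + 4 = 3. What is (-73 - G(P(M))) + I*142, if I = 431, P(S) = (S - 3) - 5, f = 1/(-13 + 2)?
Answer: 672321/11 ≈ 61120.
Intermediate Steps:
M = -1 (M = -4 + 3 = -1)
f = -1/11 (f = 1/(-11) = -1/11 ≈ -0.090909)
P(S) = -8 + S (P(S) = (-3 + S) - 5 = -8 + S)
G(b) = -1/11 - b
(-73 - G(P(M))) + I*142 = (-73 - (-1/11 - (-8 - 1))) + 431*142 = (-73 - (-1/11 - 1*(-9))) + 61202 = (-73 - (-1/11 + 9)) + 61202 = (-73 - 1*98/11) + 61202 = (-73 - 98/11) + 61202 = -901/11 + 61202 = 672321/11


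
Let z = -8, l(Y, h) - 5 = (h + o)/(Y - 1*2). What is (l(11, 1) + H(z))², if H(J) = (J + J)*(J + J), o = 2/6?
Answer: 49716601/729 ≈ 68198.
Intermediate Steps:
o = ⅓ (o = 2*(⅙) = ⅓ ≈ 0.33333)
l(Y, h) = 5 + (⅓ + h)/(-2 + Y) (l(Y, h) = 5 + (h + ⅓)/(Y - 1*2) = 5 + (⅓ + h)/(Y - 2) = 5 + (⅓ + h)/(-2 + Y))
H(J) = 4*J² (H(J) = (2*J)*(2*J) = 4*J²)
(l(11, 1) + H(z))² = ((-29/3 + 1 + 5*11)/(-2 + 11) + 4*(-8)²)² = ((-29/3 + 1 + 55)/9 + 4*64)² = ((⅑)*(139/3) + 256)² = (139/27 + 256)² = (7051/27)² = 49716601/729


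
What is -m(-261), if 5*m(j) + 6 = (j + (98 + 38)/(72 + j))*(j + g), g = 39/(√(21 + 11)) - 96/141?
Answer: -86902391/6345 + 128609*√2/504 ≈ -13335.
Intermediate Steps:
g = -32/47 + 39*√2/8 (g = 39/(√32) - 96*1/141 = 39/((4*√2)) - 32/47 = 39*(√2/8) - 32/47 = 39*√2/8 - 32/47 = -32/47 + 39*√2/8 ≈ 6.2134)
m(j) = -6/5 + (j + 136/(72 + j))*(-32/47 + j + 39*√2/8)/5 (m(j) = -6/5 + ((j + (98 + 38)/(72 + j))*(j + (-32/47 + 39*√2/8)))/5 = -6/5 + ((j + 136/(72 + j))*(-32/47 + j + 39*√2/8))/5 = -6/5 + (j + 136/(72 + j))*(-32/47 + j + 39*√2/8)/5)
-m(-261) = -(-197248 + 376*(-261)³ + 26816*(-261)² + 30448*(-261) + 249288*√2 + 1833*√2*(-261)² + 131976*(-261)*√2)/(1880*(72 - 261)) = -(-197248 + 376*(-17779581) + 26816*68121 - 7946928 + 249288*√2 + 1833*√2*68121 - 34445736*√2)/(1880*(-189)) = -(-1)*(-197248 - 6685122456 + 1826732736 - 7946928 + 249288*√2 + 124865793*√2 - 34445736*√2)/(1880*189) = -(-1)*(-4866533896 + 90669345*√2)/(1880*189) = -(86902391/6345 - 128609*√2/504) = -86902391/6345 + 128609*√2/504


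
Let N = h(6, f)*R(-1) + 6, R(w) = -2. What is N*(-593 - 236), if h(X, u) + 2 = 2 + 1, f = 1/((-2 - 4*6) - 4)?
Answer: -3316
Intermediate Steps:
f = -1/30 (f = 1/((-2 - 24) - 4) = 1/(-26 - 4) = 1/(-30) = -1/30 ≈ -0.033333)
h(X, u) = 1 (h(X, u) = -2 + (2 + 1) = -2 + 3 = 1)
N = 4 (N = 1*(-2) + 6 = -2 + 6 = 4)
N*(-593 - 236) = 4*(-593 - 236) = 4*(-829) = -3316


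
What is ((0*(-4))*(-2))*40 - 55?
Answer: -55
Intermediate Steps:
((0*(-4))*(-2))*40 - 55 = (0*(-2))*40 - 55 = 0*40 - 55 = 0 - 55 = -55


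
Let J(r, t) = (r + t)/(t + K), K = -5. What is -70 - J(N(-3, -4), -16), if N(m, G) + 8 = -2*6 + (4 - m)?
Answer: -1499/21 ≈ -71.381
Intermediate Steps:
N(m, G) = -16 - m (N(m, G) = -8 + (-2*6 + (4 - m)) = -8 + (-12 + (4 - m)) = -8 + (-8 - m) = -16 - m)
J(r, t) = (r + t)/(-5 + t) (J(r, t) = (r + t)/(t - 5) = (r + t)/(-5 + t))
-70 - J(N(-3, -4), -16) = -70 - ((-16 - 1*(-3)) - 16)/(-5 - 16) = -70 - ((-16 + 3) - 16)/(-21) = -70 - (-1)*(-13 - 16)/21 = -70 - (-1)*(-29)/21 = -70 - 1*29/21 = -70 - 29/21 = -1499/21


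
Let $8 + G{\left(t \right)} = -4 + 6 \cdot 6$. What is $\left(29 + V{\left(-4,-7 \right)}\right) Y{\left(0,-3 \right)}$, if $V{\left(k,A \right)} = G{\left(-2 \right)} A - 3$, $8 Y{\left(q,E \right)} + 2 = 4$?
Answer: $- \frac{71}{2} \approx -35.5$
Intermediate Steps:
$G{\left(t \right)} = 24$ ($G{\left(t \right)} = -8 + \left(-4 + 6 \cdot 6\right) = -8 + \left(-4 + 36\right) = -8 + 32 = 24$)
$Y{\left(q,E \right)} = \frac{1}{4}$ ($Y{\left(q,E \right)} = - \frac{1}{4} + \frac{1}{8} \cdot 4 = - \frac{1}{4} + \frac{1}{2} = \frac{1}{4}$)
$V{\left(k,A \right)} = -3 + 24 A$ ($V{\left(k,A \right)} = 24 A - 3 = -3 + 24 A$)
$\left(29 + V{\left(-4,-7 \right)}\right) Y{\left(0,-3 \right)} = \left(29 + \left(-3 + 24 \left(-7\right)\right)\right) \frac{1}{4} = \left(29 - 171\right) \frac{1}{4} = \left(-142\right) \frac{1}{4} = - \frac{71}{2}$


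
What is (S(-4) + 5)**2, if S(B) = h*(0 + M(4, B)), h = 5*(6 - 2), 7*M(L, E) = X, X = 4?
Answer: 13225/49 ≈ 269.90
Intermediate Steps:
M(L, E) = 4/7 (M(L, E) = (1/7)*4 = 4/7)
h = 20 (h = 5*4 = 20)
S(B) = 80/7 (S(B) = 20*(0 + 4/7) = 20*(4/7) = 80/7)
(S(-4) + 5)**2 = (80/7 + 5)**2 = (115/7)**2 = 13225/49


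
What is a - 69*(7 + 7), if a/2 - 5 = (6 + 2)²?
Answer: -828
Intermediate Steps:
a = 138 (a = 10 + 2*(6 + 2)² = 10 + 2*8² = 10 + 2*64 = 10 + 128 = 138)
a - 69*(7 + 7) = 138 - 69*(7 + 7) = 138 - 69*14 = 138 - 23*42 = 138 - 966 = -828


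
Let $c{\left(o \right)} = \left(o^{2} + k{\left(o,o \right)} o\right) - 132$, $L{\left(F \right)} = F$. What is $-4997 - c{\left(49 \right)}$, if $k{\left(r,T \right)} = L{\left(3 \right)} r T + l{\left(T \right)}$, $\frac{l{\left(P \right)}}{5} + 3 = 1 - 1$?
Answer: $-359478$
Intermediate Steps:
$l{\left(P \right)} = -15$ ($l{\left(P \right)} = -15 + 5 \left(1 - 1\right) = -15 + 5 \cdot 0 = -15 + 0 = -15$)
$k{\left(r,T \right)} = -15 + 3 T r$ ($k{\left(r,T \right)} = 3 r T - 15 = 3 T r - 15 = -15 + 3 T r$)
$c{\left(o \right)} = -132 + o^{2} + o \left(-15 + 3 o^{2}\right)$ ($c{\left(o \right)} = \left(o^{2} + \left(-15 + 3 o o\right) o\right) - 132 = \left(o^{2} + \left(-15 + 3 o^{2}\right) o\right) - 132 = \left(o^{2} + o \left(-15 + 3 o^{2}\right)\right) - 132 = -132 + o^{2} + o \left(-15 + 3 o^{2}\right)$)
$-4997 - c{\left(49 \right)} = -4997 - \left(-132 + 49^{2} + 3 \cdot 49 \left(-5 + 49^{2}\right)\right) = -4997 - \left(-132 + 2401 + 3 \cdot 49 \left(-5 + 2401\right)\right) = -4997 - \left(-132 + 2401 + 3 \cdot 49 \cdot 2396\right) = -4997 - \left(-132 + 2401 + 352212\right) = -4997 - 354481 = -359478$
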